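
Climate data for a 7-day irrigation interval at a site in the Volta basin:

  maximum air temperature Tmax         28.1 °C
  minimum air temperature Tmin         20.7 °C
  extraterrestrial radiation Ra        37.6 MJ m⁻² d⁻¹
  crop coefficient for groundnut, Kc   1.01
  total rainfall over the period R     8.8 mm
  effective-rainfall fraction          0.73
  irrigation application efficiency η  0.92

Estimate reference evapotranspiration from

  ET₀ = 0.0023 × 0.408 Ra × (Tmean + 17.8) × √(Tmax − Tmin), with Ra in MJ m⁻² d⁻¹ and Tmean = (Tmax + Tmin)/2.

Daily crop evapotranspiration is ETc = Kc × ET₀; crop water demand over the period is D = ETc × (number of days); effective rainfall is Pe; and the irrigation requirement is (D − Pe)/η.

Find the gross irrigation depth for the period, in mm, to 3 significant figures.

24.1 mm

Tmean = (28.1 + 20.7)/2 = 24.40 °C
0.408 Ra = 0.408 × 37.6 = 15.3408 mm/d equivalent
ET₀ = 0.0023 × 15.3408 × (24.40 + 17.8) × √7.4 = 0.0023 × 15.3408 × 42.20 × 2.7203 = 4.0505 mm/d
ETc = Kc × ET₀ = 1.01 × 4.0505 = 4.0910 mm/d
Crop demand D = ETc × 7 d = 4.0910 × 7 = 28.637 mm
Pe = 0.73 × 8.8 = 6.424 mm
D − Pe = 28.637 − 6.424 = 22.213 mm
Gross irrigation = 22.213 / 0.92 = 24.145 mm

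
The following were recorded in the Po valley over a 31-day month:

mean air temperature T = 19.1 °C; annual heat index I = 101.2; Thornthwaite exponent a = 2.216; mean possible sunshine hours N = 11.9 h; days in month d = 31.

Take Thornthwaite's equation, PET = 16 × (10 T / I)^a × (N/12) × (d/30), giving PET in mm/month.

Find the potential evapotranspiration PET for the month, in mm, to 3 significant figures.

67.0 mm

10T/I = 10 × 19.1 / 101.2 = 1.8874
(10T/I)^a = 1.8874^2.216 = 4.0862
Uncorrected PET = 16 × 4.0862 = 65.379 mm
Correction = (N/12)(d/30) = (11.9/12)(31/30) = 1.0247
PET = 65.379 × 1.0247 = 66.994 mm/month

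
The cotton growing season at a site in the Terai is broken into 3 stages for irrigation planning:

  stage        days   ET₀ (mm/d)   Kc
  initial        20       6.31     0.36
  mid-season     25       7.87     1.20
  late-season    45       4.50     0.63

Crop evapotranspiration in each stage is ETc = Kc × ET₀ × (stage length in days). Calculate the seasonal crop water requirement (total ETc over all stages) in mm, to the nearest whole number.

409 mm

initial: 0.36 × 6.31 × 20 = 45.43 mm
mid-season: 1.20 × 7.87 × 25 = 236.10 mm
late-season: 0.63 × 4.50 × 45 = 127.58 mm
Seasonal total = 409.11 mm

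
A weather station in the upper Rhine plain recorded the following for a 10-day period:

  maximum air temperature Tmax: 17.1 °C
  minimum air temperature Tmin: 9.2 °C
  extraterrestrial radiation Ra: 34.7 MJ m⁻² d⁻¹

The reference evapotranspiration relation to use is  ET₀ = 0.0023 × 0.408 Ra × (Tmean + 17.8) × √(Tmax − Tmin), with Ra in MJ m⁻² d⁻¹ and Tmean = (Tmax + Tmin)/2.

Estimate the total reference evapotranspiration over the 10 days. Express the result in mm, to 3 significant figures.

28.3 mm

Tmean = (17.1 + 9.2)/2 = 13.15 °C
0.408 Ra = 0.408 × 34.7 = 14.1576 mm/d equivalent
ET₀ = 0.0023 × 14.1576 × (13.15 + 17.8) × √7.9 = 0.0023 × 14.1576 × 30.95 × 2.8107 = 2.8326 mm/d
Over 10 days: 2.8326 × 10 = 28.326 mm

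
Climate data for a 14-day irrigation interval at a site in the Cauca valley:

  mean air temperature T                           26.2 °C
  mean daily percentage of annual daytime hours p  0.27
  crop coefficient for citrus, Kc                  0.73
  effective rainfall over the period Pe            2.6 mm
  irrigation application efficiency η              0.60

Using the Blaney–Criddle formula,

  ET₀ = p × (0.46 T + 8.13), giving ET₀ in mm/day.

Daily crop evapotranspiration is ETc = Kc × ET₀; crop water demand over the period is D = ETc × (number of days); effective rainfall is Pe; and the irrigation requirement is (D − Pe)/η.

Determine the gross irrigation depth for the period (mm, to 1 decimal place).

88.5 mm

ET₀ = 0.27 × (0.46 × 26.2 + 8.13) = 0.27 × 20.182 = 5.4491 mm/d
ETc = Kc × ET₀ = 0.73 × 5.4491 = 3.9778 mm/d
Crop demand D = ETc × 14 d = 3.9778 × 14 = 55.689 mm
D − Pe = 55.689 − 2.6 = 53.089 mm
Gross irrigation = 53.089 / 0.60 = 88.482 mm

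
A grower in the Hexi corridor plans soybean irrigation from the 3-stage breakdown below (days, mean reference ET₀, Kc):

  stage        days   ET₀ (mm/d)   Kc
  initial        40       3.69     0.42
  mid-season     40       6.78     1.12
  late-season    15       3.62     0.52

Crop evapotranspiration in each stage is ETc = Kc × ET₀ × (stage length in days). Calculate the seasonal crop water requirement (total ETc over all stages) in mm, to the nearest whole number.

initial: 0.42 × 3.69 × 40 = 61.99 mm
mid-season: 1.12 × 6.78 × 40 = 303.74 mm
late-season: 0.52 × 3.62 × 15 = 28.24 mm
Seasonal total = 393.97 mm

394 mm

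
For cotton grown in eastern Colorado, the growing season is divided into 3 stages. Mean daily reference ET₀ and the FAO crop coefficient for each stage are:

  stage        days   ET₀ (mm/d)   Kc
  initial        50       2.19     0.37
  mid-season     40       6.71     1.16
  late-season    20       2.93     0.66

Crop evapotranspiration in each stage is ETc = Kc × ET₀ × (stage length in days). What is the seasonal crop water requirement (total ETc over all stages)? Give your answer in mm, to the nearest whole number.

391 mm

initial: 0.37 × 2.19 × 50 = 40.52 mm
mid-season: 1.16 × 6.71 × 40 = 311.34 mm
late-season: 0.66 × 2.93 × 20 = 38.68 mm
Seasonal total = 390.54 mm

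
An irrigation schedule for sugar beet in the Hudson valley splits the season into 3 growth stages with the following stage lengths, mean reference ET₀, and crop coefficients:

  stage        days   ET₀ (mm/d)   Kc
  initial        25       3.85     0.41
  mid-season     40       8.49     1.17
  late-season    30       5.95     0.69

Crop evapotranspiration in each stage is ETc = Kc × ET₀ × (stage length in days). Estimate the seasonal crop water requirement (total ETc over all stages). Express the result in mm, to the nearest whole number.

560 mm

initial: 0.41 × 3.85 × 25 = 39.46 mm
mid-season: 1.17 × 8.49 × 40 = 397.33 mm
late-season: 0.69 × 5.95 × 30 = 123.17 mm
Seasonal total = 559.96 mm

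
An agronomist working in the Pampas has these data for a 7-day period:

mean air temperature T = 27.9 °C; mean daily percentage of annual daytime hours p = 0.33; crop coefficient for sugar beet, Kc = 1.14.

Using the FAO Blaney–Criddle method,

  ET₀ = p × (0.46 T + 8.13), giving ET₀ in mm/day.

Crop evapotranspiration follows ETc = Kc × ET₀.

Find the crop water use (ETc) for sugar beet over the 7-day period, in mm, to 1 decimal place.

ET₀ = 0.33 × (0.46 × 27.9 + 8.13) = 0.33 × 20.964 = 6.9181 mm/d
ETc = Kc × ET₀ = 1.14 × 6.9181 = 7.8866 mm/d
Over 7 days: 7.8866 × 7 = 55.206 mm

55.2 mm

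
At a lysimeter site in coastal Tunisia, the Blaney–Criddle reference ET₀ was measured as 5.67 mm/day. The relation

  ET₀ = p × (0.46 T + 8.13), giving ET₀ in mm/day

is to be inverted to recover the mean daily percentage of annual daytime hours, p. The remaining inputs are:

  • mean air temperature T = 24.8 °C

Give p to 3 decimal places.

0.290

p = ET₀ / (0.46 T + 8.13) = 5.67 / (0.46 × 24.8 + 8.13) = 5.67 / 19.538 = 0.2902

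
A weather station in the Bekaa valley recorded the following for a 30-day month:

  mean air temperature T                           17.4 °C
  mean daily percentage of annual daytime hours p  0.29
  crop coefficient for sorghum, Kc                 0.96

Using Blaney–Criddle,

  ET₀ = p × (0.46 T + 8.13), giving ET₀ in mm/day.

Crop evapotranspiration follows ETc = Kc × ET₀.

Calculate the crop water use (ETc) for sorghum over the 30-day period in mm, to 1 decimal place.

ET₀ = 0.29 × (0.46 × 17.4 + 8.13) = 0.29 × 16.134 = 4.6789 mm/d
ETc = Kc × ET₀ = 0.96 × 4.6789 = 4.4917 mm/d
Over 30 days: 4.4917 × 30 = 134.751 mm

134.8 mm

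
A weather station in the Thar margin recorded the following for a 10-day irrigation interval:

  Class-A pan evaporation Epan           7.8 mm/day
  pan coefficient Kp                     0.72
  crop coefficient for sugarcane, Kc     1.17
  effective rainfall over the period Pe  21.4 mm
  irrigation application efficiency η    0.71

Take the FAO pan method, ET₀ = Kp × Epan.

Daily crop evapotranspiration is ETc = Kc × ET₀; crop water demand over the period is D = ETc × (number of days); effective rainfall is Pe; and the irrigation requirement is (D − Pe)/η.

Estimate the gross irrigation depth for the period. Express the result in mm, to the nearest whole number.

62 mm

ET₀ = 0.72 × 7.8 = 5.6160 mm/d
ETc = Kc × ET₀ = 1.17 × 5.6160 = 6.5707 mm/d
Crop demand D = ETc × 10 d = 6.5707 × 10 = 65.707 mm
D − Pe = 65.707 − 21.4 = 44.307 mm
Gross irrigation = 44.307 / 0.71 = 62.404 mm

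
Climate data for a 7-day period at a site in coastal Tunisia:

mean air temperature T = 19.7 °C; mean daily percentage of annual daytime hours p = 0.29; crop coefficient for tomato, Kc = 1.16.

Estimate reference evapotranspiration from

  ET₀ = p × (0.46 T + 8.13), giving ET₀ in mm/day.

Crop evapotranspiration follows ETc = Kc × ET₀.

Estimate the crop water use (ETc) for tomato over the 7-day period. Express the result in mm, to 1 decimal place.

40.5 mm

ET₀ = 0.29 × (0.46 × 19.7 + 8.13) = 0.29 × 17.192 = 4.9857 mm/d
ETc = Kc × ET₀ = 1.16 × 4.9857 = 5.7834 mm/d
Over 7 days: 5.7834 × 7 = 40.484 mm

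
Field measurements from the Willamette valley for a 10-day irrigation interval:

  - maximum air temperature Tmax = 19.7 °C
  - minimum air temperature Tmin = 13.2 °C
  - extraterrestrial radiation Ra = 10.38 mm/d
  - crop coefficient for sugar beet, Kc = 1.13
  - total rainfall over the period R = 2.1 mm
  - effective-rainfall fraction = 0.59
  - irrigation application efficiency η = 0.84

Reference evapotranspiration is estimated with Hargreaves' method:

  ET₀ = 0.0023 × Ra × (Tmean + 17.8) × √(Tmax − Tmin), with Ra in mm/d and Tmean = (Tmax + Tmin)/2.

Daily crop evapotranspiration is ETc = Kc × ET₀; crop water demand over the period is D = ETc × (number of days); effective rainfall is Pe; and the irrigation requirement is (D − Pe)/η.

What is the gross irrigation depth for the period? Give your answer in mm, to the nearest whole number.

Tmean = (19.7 + 13.2)/2 = 16.45 °C
ET₀ = 0.0023 × 10.38 × (16.45 + 17.8) × √6.5 = 0.0023 × 10.38 × 34.25 × 2.5495 = 2.0847 mm/d
ETc = Kc × ET₀ = 1.13 × 2.0847 = 2.3557 mm/d
Crop demand D = ETc × 10 d = 2.3557 × 10 = 23.557 mm
Pe = 0.59 × 2.1 = 1.239 mm
D − Pe = 23.557 − 1.239 = 22.318 mm
Gross irrigation = 22.318 / 0.84 = 26.569 mm

27 mm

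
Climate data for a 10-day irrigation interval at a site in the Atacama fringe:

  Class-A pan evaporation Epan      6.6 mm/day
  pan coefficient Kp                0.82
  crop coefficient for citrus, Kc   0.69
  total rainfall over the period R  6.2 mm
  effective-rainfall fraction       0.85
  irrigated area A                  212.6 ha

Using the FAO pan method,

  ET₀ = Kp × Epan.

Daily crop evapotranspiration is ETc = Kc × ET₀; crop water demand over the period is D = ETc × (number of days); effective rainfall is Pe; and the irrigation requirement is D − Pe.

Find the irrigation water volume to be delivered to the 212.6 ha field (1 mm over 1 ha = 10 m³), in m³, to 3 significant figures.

ET₀ = 0.82 × 6.6 = 5.4120 mm/d
ETc = Kc × ET₀ = 0.69 × 5.4120 = 3.7343 mm/d
Crop demand D = ETc × 10 d = 3.7343 × 10 = 37.343 mm
Pe = 0.85 × 6.2 = 5.270 mm
D − Pe = 37.343 − 5.270 = 32.073 mm
Volume = 32.073 mm × 212.6 ha × 10 = 68187.2 m³

68200 m³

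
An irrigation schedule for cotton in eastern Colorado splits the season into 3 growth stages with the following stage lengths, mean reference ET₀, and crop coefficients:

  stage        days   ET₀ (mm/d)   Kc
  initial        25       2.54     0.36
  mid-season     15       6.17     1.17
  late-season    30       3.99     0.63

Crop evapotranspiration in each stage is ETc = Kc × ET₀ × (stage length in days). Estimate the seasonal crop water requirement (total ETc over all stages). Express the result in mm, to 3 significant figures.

initial: 0.36 × 2.54 × 25 = 22.86 mm
mid-season: 1.17 × 6.17 × 15 = 108.28 mm
late-season: 0.63 × 3.99 × 30 = 75.41 mm
Seasonal total = 206.55 mm

207 mm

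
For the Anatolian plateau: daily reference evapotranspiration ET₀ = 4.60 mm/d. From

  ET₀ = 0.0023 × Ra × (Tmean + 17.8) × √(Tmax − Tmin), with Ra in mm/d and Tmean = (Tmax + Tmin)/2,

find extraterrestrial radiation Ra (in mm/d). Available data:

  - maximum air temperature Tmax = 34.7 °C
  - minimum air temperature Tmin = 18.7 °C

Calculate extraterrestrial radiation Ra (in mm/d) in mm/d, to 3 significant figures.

Tmean = 26.70 °C; √ΔT = 4.0000
Ra = ET₀ / [0.0023 × (Tmean+17.8) × √ΔT] = 4.60 / (0.0023 × 44.50 × 4.0000) = 11.236 mm/d

11.2 mm/d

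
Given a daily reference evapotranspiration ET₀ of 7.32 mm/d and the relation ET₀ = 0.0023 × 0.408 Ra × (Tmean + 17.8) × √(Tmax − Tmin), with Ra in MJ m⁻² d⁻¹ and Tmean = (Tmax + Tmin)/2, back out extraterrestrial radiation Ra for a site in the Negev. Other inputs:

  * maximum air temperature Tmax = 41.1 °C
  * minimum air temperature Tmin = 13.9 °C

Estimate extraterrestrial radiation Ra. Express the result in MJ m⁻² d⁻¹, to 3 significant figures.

33.0 MJ m⁻² d⁻¹

Tmean = (41.1+13.9)/2 = 27.50 °C; ΔT = 27.2
Ra = ET₀ / [0.0023 × 0.408 × (Tmean+17.8) × √ΔT]
   = 7.32 / (0.0023 × 0.408 × 45.30 × 5.2154) = 33.017 MJ m⁻² d⁻¹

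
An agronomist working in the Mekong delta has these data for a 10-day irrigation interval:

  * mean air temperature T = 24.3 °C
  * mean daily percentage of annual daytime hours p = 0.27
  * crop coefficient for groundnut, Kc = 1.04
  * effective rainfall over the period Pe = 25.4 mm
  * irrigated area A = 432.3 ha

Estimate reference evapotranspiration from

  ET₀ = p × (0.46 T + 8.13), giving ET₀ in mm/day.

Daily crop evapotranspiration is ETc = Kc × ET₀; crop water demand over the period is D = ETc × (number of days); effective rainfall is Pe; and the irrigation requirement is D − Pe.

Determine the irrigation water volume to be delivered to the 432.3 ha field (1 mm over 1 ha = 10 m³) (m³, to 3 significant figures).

125000 m³

ET₀ = 0.27 × (0.46 × 24.3 + 8.13) = 0.27 × 19.308 = 5.2132 mm/d
ETc = Kc × ET₀ = 1.04 × 5.2132 = 5.4217 mm/d
Crop demand D = ETc × 10 d = 5.4217 × 10 = 54.217 mm
D − Pe = 54.217 − 25.4 = 28.817 mm
Volume = 28.817 mm × 432.3 ha × 10 = 124575.9 m³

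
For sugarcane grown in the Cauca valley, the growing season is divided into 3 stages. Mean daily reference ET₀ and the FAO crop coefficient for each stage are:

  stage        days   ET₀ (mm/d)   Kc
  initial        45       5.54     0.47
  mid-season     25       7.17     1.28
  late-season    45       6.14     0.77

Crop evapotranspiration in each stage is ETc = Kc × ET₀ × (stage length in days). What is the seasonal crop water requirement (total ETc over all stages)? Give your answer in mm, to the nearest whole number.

559 mm

initial: 0.47 × 5.54 × 45 = 117.17 mm
mid-season: 1.28 × 7.17 × 25 = 229.44 mm
late-season: 0.77 × 6.14 × 45 = 212.75 mm
Seasonal total = 559.36 mm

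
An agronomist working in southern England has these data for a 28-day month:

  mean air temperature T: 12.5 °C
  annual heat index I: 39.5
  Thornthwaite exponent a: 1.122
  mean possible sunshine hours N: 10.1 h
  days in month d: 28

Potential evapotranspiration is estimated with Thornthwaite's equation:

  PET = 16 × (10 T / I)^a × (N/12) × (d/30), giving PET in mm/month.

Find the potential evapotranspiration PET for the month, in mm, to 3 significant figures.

45.8 mm

10T/I = 10 × 12.5 / 39.5 = 3.1646
(10T/I)^a = 3.1646^1.122 = 3.6421
Uncorrected PET = 16 × 3.6421 = 58.274 mm
Correction = (N/12)(d/30) = (10.1/12)(28/30) = 0.7856
PET = 58.274 × 0.7856 = 45.780 mm/month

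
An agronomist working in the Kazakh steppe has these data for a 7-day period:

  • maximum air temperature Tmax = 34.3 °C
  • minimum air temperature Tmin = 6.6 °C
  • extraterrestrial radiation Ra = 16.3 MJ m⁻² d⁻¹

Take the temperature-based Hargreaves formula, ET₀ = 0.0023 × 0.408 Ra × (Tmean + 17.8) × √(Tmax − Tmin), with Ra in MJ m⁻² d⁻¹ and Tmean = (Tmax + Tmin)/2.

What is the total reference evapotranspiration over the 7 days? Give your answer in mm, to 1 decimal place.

Tmean = (34.3 + 6.6)/2 = 20.45 °C
0.408 Ra = 0.408 × 16.3 = 6.6504 mm/d equivalent
ET₀ = 0.0023 × 6.6504 × (20.45 + 17.8) × √27.7 = 0.0023 × 6.6504 × 38.25 × 5.2631 = 3.0793 mm/d
Over 7 days: 3.0793 × 7 = 21.555 mm

21.6 mm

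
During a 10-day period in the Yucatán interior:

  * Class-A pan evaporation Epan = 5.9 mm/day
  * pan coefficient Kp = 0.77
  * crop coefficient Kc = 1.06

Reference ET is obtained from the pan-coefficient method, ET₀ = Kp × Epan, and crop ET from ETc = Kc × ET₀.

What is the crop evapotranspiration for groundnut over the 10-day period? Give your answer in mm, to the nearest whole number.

48 mm

ET₀ = 0.77 × 5.9 = 4.5430 mm/d
ETc = Kc × ET₀ = 1.06 × 4.5430 = 4.8156 mm/d
Over 10 days: 4.8156 × 10 = 48.156 mm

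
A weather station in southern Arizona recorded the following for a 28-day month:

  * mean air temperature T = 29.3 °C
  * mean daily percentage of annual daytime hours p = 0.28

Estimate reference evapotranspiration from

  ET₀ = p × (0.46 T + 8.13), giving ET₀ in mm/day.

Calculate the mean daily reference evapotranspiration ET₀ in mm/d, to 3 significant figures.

ET₀ = 0.28 × (0.46 × 29.3 + 8.13) = 0.28 × 21.608 = 6.0502 mm/d

6.05 mm/d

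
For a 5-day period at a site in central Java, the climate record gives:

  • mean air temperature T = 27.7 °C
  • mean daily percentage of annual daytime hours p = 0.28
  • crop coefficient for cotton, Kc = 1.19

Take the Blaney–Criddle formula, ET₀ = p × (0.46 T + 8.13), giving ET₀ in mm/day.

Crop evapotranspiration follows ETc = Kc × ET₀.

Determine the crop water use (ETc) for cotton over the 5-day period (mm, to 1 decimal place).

34.8 mm

ET₀ = 0.28 × (0.46 × 27.7 + 8.13) = 0.28 × 20.872 = 5.8442 mm/d
ETc = Kc × ET₀ = 1.19 × 5.8442 = 6.9546 mm/d
Over 5 days: 6.9546 × 5 = 34.773 mm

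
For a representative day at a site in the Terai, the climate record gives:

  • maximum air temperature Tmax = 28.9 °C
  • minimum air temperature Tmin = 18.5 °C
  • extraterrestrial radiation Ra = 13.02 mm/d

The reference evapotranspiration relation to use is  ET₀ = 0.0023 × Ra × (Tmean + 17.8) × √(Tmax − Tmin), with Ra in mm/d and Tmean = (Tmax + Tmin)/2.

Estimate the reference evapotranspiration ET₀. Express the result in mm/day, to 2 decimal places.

Tmean = (28.9 + 18.5)/2 = 23.70 °C
ET₀ = 0.0023 × 13.02 × (23.70 + 17.8) × √10.4 = 0.0023 × 13.02 × 41.50 × 3.2249 = 4.0078 mm/d

4.01 mm/day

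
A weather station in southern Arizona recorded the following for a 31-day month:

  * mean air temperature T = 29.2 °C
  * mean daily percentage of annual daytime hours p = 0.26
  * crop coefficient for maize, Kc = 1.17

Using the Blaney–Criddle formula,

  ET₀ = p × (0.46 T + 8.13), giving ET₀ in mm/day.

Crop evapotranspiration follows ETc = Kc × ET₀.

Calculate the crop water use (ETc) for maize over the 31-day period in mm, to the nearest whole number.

203 mm

ET₀ = 0.26 × (0.46 × 29.2 + 8.13) = 0.26 × 21.562 = 5.6061 mm/d
ETc = Kc × ET₀ = 1.17 × 5.6061 = 6.5591 mm/d
Over 31 days: 6.5591 × 31 = 203.332 mm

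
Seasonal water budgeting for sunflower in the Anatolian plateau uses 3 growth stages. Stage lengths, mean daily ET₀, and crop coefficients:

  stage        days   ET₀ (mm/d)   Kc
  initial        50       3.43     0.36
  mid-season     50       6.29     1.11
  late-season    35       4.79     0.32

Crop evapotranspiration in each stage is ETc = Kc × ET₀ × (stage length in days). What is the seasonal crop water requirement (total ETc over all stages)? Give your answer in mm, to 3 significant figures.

464 mm

initial: 0.36 × 3.43 × 50 = 61.74 mm
mid-season: 1.11 × 6.29 × 50 = 349.10 mm
late-season: 0.32 × 4.79 × 35 = 53.65 mm
Seasonal total = 464.49 mm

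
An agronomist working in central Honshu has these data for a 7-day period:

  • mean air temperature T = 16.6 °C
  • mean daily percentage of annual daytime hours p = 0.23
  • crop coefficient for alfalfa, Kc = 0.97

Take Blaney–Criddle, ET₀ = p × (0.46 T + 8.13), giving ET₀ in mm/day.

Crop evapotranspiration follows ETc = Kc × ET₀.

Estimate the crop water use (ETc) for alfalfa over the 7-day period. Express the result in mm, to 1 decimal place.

ET₀ = 0.23 × (0.46 × 16.6 + 8.13) = 0.23 × 15.766 = 3.6262 mm/d
ETc = Kc × ET₀ = 0.97 × 3.6262 = 3.5174 mm/d
Over 7 days: 3.5174 × 7 = 24.622 mm

24.6 mm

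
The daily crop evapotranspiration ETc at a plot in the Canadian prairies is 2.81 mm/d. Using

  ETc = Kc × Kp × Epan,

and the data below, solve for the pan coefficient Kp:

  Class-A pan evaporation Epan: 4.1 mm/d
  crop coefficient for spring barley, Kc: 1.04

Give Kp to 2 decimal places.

ETc = Kc × Kp × Epan  ⇒  Kp = ETc / (Kc × Epan)
Kp = 2.81 / (1.04 × 4.1) = 2.81 / 4.264 = 0.6590

0.66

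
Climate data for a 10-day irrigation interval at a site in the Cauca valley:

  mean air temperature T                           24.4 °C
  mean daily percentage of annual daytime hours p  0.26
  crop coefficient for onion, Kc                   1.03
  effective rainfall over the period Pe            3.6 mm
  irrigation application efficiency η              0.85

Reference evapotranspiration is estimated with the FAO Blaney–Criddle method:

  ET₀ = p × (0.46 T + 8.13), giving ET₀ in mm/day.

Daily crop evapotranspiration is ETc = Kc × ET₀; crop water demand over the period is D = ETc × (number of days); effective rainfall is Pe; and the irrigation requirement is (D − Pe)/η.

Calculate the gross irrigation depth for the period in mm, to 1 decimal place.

ET₀ = 0.26 × (0.46 × 24.4 + 8.13) = 0.26 × 19.354 = 5.0320 mm/d
ETc = Kc × ET₀ = 1.03 × 5.0320 = 5.1830 mm/d
Crop demand D = ETc × 10 d = 5.1830 × 10 = 51.830 mm
D − Pe = 51.830 − 3.6 = 48.230 mm
Gross irrigation = 48.230 / 0.85 = 56.741 mm

56.7 mm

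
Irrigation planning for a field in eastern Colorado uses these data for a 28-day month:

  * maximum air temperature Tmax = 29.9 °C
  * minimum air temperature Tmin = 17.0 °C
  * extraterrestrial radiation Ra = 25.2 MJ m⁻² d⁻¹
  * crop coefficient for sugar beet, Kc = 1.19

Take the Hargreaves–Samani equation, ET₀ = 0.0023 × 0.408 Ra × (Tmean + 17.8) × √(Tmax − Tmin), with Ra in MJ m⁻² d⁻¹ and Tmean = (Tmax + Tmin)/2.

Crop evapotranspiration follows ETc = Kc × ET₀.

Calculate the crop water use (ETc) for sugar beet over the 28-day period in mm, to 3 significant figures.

Tmean = (29.9 + 17.0)/2 = 23.45 °C
0.408 Ra = 0.408 × 25.2 = 10.2816 mm/d equivalent
ET₀ = 0.0023 × 10.2816 × (23.45 + 17.8) × √12.9 = 0.0023 × 10.2816 × 41.25 × 3.5917 = 3.5036 mm/d
ETc = Kc × ET₀ = 1.19 × 3.5036 = 4.1693 mm/d
Over 28 days: 4.1693 × 28 = 116.740 mm

117 mm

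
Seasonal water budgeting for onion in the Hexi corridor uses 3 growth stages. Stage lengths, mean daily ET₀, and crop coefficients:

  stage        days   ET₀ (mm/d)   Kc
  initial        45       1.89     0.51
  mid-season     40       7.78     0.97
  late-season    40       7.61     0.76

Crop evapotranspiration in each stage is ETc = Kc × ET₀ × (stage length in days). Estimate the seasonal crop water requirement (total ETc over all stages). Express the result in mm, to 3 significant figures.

577 mm

initial: 0.51 × 1.89 × 45 = 43.38 mm
mid-season: 0.97 × 7.78 × 40 = 301.86 mm
late-season: 0.76 × 7.61 × 40 = 231.34 mm
Seasonal total = 576.58 mm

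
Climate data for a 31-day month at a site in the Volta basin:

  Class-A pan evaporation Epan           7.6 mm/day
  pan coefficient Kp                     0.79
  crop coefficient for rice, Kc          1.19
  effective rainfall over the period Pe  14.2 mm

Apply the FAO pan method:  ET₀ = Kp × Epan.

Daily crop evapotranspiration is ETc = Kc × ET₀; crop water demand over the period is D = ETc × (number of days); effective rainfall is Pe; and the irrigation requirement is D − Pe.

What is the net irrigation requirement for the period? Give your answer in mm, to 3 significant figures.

ET₀ = 0.79 × 7.6 = 6.0040 mm/d
ETc = Kc × ET₀ = 1.19 × 6.0040 = 7.1448 mm/d
Crop demand D = ETc × 31 d = 7.1448 × 31 = 221.489 mm
D − Pe = 221.489 − 14.2 = 207.289 mm

207 mm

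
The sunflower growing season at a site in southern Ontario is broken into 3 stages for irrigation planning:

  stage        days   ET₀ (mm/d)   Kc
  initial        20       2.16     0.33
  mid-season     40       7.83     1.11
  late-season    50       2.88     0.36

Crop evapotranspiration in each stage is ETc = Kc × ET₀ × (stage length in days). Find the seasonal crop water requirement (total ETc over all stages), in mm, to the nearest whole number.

414 mm

initial: 0.33 × 2.16 × 20 = 14.26 mm
mid-season: 1.11 × 7.83 × 40 = 347.65 mm
late-season: 0.36 × 2.88 × 50 = 51.84 mm
Seasonal total = 413.75 mm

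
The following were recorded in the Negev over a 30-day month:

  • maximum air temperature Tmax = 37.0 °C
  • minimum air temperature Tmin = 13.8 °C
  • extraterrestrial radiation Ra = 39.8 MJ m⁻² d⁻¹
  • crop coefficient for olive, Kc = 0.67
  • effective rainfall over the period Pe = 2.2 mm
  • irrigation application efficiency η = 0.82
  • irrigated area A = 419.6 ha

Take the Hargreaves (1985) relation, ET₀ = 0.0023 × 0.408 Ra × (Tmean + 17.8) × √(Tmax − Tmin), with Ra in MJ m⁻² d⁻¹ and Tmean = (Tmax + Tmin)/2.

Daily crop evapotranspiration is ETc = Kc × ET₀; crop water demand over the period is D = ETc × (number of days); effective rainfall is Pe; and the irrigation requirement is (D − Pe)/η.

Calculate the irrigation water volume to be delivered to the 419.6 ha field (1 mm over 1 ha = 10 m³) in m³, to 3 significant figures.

Tmean = (37.0 + 13.8)/2 = 25.40 °C
0.408 Ra = 0.408 × 39.8 = 16.2384 mm/d equivalent
ET₀ = 0.0023 × 16.2384 × (25.40 + 17.8) × √23.2 = 0.0023 × 16.2384 × 43.20 × 4.8166 = 7.7713 mm/d
ETc = Kc × ET₀ = 0.67 × 7.7713 = 5.2068 mm/d
Crop demand D = ETc × 30 d = 5.2068 × 30 = 156.204 mm
D − Pe = 156.204 − 2.2 = 154.004 mm
Gross irrigation = 154.004 / 0.82 = 187.810 mm
Volume = 187.810 mm × 419.6 ha × 10 = 788050.8 m³

788000 m³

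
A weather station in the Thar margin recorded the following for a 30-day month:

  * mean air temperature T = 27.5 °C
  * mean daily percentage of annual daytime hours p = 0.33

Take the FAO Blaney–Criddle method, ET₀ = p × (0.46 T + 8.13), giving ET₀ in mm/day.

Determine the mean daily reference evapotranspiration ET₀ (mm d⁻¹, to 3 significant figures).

ET₀ = 0.33 × (0.46 × 27.5 + 8.13) = 0.33 × 20.780 = 6.8574 mm/d

6.86 mm d⁻¹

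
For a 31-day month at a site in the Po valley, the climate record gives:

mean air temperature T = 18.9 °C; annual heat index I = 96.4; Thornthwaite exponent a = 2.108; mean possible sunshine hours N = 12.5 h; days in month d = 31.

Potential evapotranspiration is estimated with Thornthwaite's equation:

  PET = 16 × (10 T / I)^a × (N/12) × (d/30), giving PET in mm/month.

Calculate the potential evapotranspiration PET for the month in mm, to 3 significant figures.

71.2 mm

10T/I = 10 × 18.9 / 96.4 = 1.9606
(10T/I)^a = 1.9606^2.108 = 4.1339
Uncorrected PET = 16 × 4.1339 = 66.142 mm
Correction = (N/12)(d/30) = (12.5/12)(31/30) = 1.0764
PET = 66.142 × 1.0764 = 71.195 mm/month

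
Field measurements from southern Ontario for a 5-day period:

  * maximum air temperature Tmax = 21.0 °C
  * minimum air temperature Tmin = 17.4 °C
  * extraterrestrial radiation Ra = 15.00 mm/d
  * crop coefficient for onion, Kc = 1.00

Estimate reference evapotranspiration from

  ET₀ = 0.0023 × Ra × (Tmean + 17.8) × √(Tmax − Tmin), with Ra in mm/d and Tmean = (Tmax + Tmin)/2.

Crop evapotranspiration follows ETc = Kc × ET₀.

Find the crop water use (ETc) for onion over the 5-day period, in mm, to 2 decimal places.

Tmean = (21.0 + 17.4)/2 = 19.20 °C
ET₀ = 0.0023 × 15.00 × (19.20 + 17.8) × √3.6 = 0.0023 × 15.00 × 37.00 × 1.8974 = 2.4220 mm/d
ETc = Kc × ET₀ = 1.00 × 2.4220 = 2.4220 mm/d
Over 5 days: 2.4220 × 5 = 12.110 mm

12.11 mm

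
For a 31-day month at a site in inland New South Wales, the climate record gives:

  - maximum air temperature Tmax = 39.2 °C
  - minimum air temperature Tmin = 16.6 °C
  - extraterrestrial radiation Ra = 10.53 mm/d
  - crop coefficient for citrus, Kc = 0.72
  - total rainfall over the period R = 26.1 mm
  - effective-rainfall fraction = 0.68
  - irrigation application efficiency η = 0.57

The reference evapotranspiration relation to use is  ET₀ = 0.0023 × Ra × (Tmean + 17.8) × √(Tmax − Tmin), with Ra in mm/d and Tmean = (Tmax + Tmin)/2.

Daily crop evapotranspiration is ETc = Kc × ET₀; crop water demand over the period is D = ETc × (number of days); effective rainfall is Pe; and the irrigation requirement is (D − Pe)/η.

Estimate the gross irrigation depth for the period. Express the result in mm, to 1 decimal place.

Tmean = (39.2 + 16.6)/2 = 27.90 °C
ET₀ = 0.0023 × 10.53 × (27.90 + 17.8) × √22.6 = 0.0023 × 10.53 × 45.70 × 4.7539 = 5.2617 mm/d
ETc = Kc × ET₀ = 0.72 × 5.2617 = 3.7884 mm/d
Crop demand D = ETc × 31 d = 3.7884 × 31 = 117.440 mm
Pe = 0.68 × 26.1 = 17.748 mm
D − Pe = 117.440 − 17.748 = 99.692 mm
Gross irrigation = 99.692 / 0.57 = 174.898 mm

174.9 mm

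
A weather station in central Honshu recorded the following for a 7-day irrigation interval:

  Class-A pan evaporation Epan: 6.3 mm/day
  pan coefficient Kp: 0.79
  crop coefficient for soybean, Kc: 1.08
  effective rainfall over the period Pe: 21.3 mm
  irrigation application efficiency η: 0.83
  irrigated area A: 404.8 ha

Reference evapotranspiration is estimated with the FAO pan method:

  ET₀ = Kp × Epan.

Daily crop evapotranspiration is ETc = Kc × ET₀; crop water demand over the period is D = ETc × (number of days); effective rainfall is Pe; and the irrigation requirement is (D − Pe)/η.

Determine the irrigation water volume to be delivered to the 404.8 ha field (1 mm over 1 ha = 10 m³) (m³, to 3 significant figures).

79600 m³

ET₀ = 0.79 × 6.3 = 4.9770 mm/d
ETc = Kc × ET₀ = 1.08 × 4.9770 = 5.3752 mm/d
Crop demand D = ETc × 7 d = 5.3752 × 7 = 37.626 mm
D − Pe = 37.626 − 21.3 = 16.326 mm
Gross irrigation = 16.326 / 0.83 = 19.670 mm
Volume = 19.670 mm × 404.8 ha × 10 = 79624.2 m³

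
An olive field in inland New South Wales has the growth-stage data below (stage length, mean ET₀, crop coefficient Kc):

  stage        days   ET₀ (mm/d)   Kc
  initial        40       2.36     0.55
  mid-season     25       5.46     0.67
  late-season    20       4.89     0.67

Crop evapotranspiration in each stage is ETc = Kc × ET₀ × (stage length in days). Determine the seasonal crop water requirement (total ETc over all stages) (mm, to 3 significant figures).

initial: 0.55 × 2.36 × 40 = 51.92 mm
mid-season: 0.67 × 5.46 × 25 = 91.46 mm
late-season: 0.67 × 4.89 × 20 = 65.53 mm
Seasonal total = 208.91 mm

209 mm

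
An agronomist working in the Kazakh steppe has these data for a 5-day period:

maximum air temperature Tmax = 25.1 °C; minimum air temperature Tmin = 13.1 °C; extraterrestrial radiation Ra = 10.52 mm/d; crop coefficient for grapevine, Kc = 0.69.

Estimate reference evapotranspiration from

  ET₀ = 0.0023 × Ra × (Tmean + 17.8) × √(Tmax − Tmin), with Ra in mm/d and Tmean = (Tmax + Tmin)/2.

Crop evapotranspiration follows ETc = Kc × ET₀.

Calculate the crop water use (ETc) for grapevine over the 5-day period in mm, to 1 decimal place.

Tmean = (25.1 + 13.1)/2 = 19.10 °C
ET₀ = 0.0023 × 10.52 × (19.10 + 17.8) × √12.0 = 0.0023 × 10.52 × 36.90 × 3.4641 = 3.0929 mm/d
ETc = Kc × ET₀ = 0.69 × 3.0929 = 2.1341 mm/d
Over 5 days: 2.1341 × 5 = 10.671 mm

10.7 mm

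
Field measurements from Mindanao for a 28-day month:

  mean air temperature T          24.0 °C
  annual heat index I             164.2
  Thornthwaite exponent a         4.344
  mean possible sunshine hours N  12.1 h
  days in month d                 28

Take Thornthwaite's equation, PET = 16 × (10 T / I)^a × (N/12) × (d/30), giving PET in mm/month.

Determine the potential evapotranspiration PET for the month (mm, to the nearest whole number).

78 mm

10T/I = 10 × 24.0 / 164.2 = 1.4616
(10T/I)^a = 1.4616^4.344 = 5.2001
Uncorrected PET = 16 × 5.2001 = 83.202 mm
Correction = (N/12)(d/30) = (12.1/12)(28/30) = 0.9411
PET = 83.202 × 0.9411 = 78.301 mm/month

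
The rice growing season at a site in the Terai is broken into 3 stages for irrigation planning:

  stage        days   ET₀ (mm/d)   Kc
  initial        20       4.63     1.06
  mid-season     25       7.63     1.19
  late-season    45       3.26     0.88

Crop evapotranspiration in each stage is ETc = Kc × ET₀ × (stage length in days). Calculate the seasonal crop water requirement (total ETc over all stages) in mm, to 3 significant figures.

initial: 1.06 × 4.63 × 20 = 98.16 mm
mid-season: 1.19 × 7.63 × 25 = 226.99 mm
late-season: 0.88 × 3.26 × 45 = 129.10 mm
Seasonal total = 454.25 mm

454 mm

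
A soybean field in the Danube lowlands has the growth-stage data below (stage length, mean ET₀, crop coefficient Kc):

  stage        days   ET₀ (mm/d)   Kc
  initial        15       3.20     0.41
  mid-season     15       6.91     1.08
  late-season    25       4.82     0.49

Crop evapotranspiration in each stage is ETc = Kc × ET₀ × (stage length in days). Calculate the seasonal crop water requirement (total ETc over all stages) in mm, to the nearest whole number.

initial: 0.41 × 3.20 × 15 = 19.68 mm
mid-season: 1.08 × 6.91 × 15 = 111.94 mm
late-season: 0.49 × 4.82 × 25 = 59.05 mm
Seasonal total = 190.67 mm

191 mm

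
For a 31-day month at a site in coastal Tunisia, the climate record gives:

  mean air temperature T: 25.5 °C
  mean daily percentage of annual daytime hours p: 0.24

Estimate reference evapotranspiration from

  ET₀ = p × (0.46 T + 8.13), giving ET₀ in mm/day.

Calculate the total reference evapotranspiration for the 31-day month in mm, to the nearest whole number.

148 mm

ET₀ = 0.24 × (0.46 × 25.5 + 8.13) = 0.24 × 19.860 = 4.7664 mm/d
Monthly total = 4.7664 × 31 = 147.758 mm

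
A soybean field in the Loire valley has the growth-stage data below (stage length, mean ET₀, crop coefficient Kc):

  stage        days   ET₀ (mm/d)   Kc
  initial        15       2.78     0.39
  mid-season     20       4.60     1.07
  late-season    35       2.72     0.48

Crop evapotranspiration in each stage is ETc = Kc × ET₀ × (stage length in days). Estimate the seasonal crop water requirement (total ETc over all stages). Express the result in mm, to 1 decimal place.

160.4 mm

initial: 0.39 × 2.78 × 15 = 16.26 mm
mid-season: 1.07 × 4.60 × 20 = 98.44 mm
late-season: 0.48 × 2.72 × 35 = 45.70 mm
Seasonal total = 160.40 mm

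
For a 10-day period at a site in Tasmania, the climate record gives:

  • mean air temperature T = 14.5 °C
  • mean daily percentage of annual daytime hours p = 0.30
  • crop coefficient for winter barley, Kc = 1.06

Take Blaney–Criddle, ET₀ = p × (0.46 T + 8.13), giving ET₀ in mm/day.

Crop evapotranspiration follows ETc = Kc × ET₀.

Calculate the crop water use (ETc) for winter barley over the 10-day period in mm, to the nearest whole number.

47 mm

ET₀ = 0.30 × (0.46 × 14.5 + 8.13) = 0.30 × 14.800 = 4.4400 mm/d
ETc = Kc × ET₀ = 1.06 × 4.4400 = 4.7064 mm/d
Over 10 days: 4.7064 × 10 = 47.064 mm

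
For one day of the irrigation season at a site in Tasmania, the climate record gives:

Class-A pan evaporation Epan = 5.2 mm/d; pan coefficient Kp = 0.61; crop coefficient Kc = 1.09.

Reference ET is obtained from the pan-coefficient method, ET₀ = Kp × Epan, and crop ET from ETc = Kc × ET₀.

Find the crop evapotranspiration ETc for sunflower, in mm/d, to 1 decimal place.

ET₀ = 0.61 × 5.2 = 3.1720 mm/d
ETc = Kc × ET₀ = 1.09 × 3.1720 = 3.4575 mm/d

3.5 mm/d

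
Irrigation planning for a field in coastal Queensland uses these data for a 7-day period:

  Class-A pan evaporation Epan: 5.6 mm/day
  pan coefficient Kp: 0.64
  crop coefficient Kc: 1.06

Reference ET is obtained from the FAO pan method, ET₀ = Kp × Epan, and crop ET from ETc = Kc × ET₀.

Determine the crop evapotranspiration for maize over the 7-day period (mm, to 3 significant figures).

ET₀ = 0.64 × 5.6 = 3.5840 mm/d
ETc = Kc × ET₀ = 1.06 × 3.5840 = 3.7990 mm/d
Over 7 days: 3.7990 × 7 = 26.593 mm

26.6 mm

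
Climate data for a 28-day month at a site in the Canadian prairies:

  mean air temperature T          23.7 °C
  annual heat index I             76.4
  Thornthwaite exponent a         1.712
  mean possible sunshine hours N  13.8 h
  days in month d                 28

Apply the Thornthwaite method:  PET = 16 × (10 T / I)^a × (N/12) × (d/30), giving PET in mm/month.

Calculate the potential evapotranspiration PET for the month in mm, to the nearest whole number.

10T/I = 10 × 23.7 / 76.4 = 3.1021
(10T/I)^a = 3.1021^1.712 = 6.9457
Uncorrected PET = 16 × 6.9457 = 111.131 mm
Correction = (N/12)(d/30) = (13.8/12)(28/30) = 1.0733
PET = 111.131 × 1.0733 = 119.277 mm/month

119 mm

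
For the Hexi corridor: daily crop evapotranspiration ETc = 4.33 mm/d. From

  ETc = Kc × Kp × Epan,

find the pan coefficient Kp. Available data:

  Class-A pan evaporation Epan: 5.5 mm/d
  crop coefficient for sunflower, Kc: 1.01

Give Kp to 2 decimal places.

0.78

ETc = Kc × Kp × Epan  ⇒  Kp = ETc / (Kc × Epan)
Kp = 4.33 / (1.01 × 5.5) = 4.33 / 5.555 = 0.7795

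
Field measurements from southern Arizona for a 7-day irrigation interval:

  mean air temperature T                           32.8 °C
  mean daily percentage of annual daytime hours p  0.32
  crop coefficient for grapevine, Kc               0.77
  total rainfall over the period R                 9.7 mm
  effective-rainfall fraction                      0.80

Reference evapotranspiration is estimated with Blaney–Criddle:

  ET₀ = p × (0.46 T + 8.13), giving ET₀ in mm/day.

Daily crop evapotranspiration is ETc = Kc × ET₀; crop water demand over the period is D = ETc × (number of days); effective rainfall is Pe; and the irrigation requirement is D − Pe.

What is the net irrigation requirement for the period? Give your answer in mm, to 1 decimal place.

32.3 mm

ET₀ = 0.32 × (0.46 × 32.8 + 8.13) = 0.32 × 23.218 = 7.4298 mm/d
ETc = Kc × ET₀ = 0.77 × 7.4298 = 5.7209 mm/d
Crop demand D = ETc × 7 d = 5.7209 × 7 = 40.046 mm
Pe = 0.80 × 9.7 = 7.760 mm
D − Pe = 40.046 − 7.760 = 32.286 mm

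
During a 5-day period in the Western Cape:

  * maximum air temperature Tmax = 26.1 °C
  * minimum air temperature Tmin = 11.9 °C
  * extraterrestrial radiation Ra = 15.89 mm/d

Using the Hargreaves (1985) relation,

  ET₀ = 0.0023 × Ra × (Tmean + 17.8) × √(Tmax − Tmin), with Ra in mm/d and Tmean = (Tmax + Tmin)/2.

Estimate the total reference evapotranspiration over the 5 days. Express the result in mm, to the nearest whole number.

Tmean = (26.1 + 11.9)/2 = 19.00 °C
ET₀ = 0.0023 × 15.89 × (19.00 + 17.8) × √14.2 = 0.0023 × 15.89 × 36.80 × 3.7683 = 5.0681 mm/d
Over 5 days: 5.0681 × 5 = 25.341 mm

25 mm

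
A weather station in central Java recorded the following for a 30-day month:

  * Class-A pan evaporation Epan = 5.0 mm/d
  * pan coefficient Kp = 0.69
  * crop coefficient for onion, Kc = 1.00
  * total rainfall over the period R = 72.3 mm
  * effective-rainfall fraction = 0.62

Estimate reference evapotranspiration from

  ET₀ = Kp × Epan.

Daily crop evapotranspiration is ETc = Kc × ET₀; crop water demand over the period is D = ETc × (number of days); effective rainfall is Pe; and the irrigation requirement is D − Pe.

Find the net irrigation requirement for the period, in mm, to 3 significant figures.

ET₀ = 0.69 × 5.0 = 3.4500 mm/d
ETc = Kc × ET₀ = 1.00 × 3.4500 = 3.4500 mm/d
Crop demand D = ETc × 30 d = 3.4500 × 30 = 103.500 mm
Pe = 0.62 × 72.3 = 44.826 mm
D − Pe = 103.500 − 44.826 = 58.674 mm

58.7 mm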